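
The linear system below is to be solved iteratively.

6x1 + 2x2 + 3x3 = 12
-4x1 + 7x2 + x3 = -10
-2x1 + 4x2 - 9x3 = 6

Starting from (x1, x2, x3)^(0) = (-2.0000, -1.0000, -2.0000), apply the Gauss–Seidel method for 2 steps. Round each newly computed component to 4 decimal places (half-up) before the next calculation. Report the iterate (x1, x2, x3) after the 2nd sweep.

(2.2804, 0.0272, -1.1613)

Iteration 1:
  x1 = (12 - (2)·-1.0000 - (3)·-2.0000) / (6) = 3.3333
  x2 = (-10 - (-4)·3.3333 - (1)·-2.0000) / (7) = 0.7619
  x3 = (6 - (-2)·3.3333 - (4)·0.7619) / (-9) = -1.0688
Iteration 2:
  x1 = (12 - (2)·0.7619 - (3)·-1.0688) / (6) = 2.2804
  x2 = (-10 - (-4)·2.2804 - (1)·-1.0688) / (7) = 0.0272
  x3 = (6 - (-2)·2.2804 - (4)·0.0272) / (-9) = -1.1613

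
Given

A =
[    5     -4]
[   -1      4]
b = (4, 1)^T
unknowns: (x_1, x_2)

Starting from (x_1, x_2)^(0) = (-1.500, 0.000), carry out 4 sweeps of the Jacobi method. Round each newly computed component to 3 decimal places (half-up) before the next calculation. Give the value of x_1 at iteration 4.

Iteration 1:
  x_1 = (4 - (-4)·0.000) / (5) = 0.800
  x_2 = (1 - (-1)·-1.500) / (4) = -0.125
Iteration 2:
  x_1 = (4 - (-4)·-0.125) / (5) = 0.700
  x_2 = (1 - (-1)·0.800) / (4) = 0.450
Iteration 3:
  x_1 = (4 - (-4)·0.450) / (5) = 1.160
  x_2 = (1 - (-1)·0.700) / (4) = 0.425
Iteration 4:
  x_1 = (4 - (-4)·0.425) / (5) = 1.140
  x_2 = (1 - (-1)·1.160) / (4) = 0.540

1.140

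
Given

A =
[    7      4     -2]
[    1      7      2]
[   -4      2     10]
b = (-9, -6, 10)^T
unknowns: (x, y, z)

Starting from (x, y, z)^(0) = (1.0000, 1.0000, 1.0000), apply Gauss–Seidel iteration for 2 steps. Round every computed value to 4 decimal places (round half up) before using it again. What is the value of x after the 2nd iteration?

Iteration 1:
  x = (-9 - (4)·1.0000 - (-2)·1.0000) / (7) = -1.5714
  y = (-6 - (1)·-1.5714 - (2)·1.0000) / (7) = -0.9184
  z = (10 - (-4)·-1.5714 - (2)·-0.9184) / (10) = 0.5551
Iteration 2:
  x = (-9 - (4)·-0.9184 - (-2)·0.5551) / (7) = -0.6023
  y = (-6 - (1)·-0.6023 - (2)·0.5551) / (7) = -0.9297
  z = (10 - (-4)·-0.6023 - (2)·-0.9297) / (10) = 0.9450

-0.6023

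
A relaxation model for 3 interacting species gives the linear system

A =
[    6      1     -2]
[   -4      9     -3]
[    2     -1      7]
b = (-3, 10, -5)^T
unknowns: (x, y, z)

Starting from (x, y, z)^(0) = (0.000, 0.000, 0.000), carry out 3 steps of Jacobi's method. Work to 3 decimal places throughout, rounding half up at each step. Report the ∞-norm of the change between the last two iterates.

Iteration 1:
  x = (-3 - (1)·0.000 - (-2)·0.000) / (6) = -0.500
  y = (10 - (-4)·0.000 - (-3)·0.000) / (9) = 1.111
  z = (-5 - (2)·0.000 - (-1)·0.000) / (7) = -0.714
Iteration 2:
  x = (-3 - (1)·1.111 - (-2)·-0.714) / (6) = -0.923
  y = (10 - (-4)·-0.500 - (-3)·-0.714) / (9) = 0.651
  z = (-5 - (2)·-0.500 - (-1)·1.111) / (7) = -0.413
Iteration 3:
  x = (-3 - (1)·0.651 - (-2)·-0.413) / (6) = -0.746
  y = (10 - (-4)·-0.923 - (-3)·-0.413) / (9) = 0.563
  z = (-5 - (2)·-0.923 - (-1)·0.651) / (7) = -0.358
Change: (0.177, -0.088, 0.055) → max |·| = 0.177

0.177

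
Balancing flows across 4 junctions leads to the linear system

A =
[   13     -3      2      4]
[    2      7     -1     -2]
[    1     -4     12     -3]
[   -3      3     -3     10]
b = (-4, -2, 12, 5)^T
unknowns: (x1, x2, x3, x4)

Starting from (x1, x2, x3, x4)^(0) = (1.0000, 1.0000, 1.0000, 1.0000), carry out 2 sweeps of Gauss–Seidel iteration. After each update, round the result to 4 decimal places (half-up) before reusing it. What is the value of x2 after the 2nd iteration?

0.2925

Iteration 1:
  x1 = (-4 - (-3)·1.0000 - (2)·1.0000 - (4)·1.0000) / (13) = -0.5385
  x2 = (-2 - (2)·-0.5385 - (-1)·1.0000 - (-2)·1.0000) / (7) = 0.2967
  x3 = (12 - (1)·-0.5385 - (-4)·0.2967 - (-3)·1.0000) / (12) = 1.3938
  x4 = (5 - (-3)·-0.5385 - (3)·0.2967 - (-3)·1.3938) / (10) = 0.6676
Iteration 2:
  x1 = (-4 - (-3)·0.2967 - (2)·1.3938 - (4)·0.6676) / (13) = -0.6591
  x2 = (-2 - (2)·-0.6591 - (-1)·1.3938 - (-2)·0.6676) / (7) = 0.2925
  x3 = (12 - (1)·-0.6591 - (-4)·0.2925 - (-3)·0.6676) / (12) = 1.3193
  x4 = (5 - (-3)·-0.6591 - (3)·0.2925 - (-3)·1.3193) / (10) = 0.6103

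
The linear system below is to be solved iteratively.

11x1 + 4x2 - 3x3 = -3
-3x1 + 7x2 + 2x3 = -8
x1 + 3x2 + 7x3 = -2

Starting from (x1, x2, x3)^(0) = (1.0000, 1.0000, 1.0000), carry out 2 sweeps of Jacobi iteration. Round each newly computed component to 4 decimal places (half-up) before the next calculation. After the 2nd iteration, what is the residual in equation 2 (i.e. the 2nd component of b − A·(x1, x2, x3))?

-1.4414

Iteration 1:
  x1 = (-3 - (4)·1.0000 - (-3)·1.0000) / (11) = -0.3636
  x2 = (-8 - (-3)·1.0000 - (2)·1.0000) / (7) = -1.0000
  x3 = (-2 - (1)·1.0000 - (3)·1.0000) / (7) = -0.8571
Iteration 2:
  x1 = (-3 - (4)·-1.0000 - (-3)·-0.8571) / (11) = -0.1428
  x2 = (-8 - (-3)·-0.3636 - (2)·-0.8571) / (7) = -1.0538
  x3 = (-2 - (1)·-0.3636 - (3)·-1.0000) / (7) = 0.1948
Residual b − A·x = (3.3704, -1.4414, -0.0594)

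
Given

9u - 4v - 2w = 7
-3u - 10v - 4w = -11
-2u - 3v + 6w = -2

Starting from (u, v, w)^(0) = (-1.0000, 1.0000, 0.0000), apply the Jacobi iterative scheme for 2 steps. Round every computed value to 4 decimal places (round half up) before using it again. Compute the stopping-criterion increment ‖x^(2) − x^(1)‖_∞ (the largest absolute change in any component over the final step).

Iteration 1:
  u = (7 - (-4)·1.0000 - (-2)·0.0000) / (9) = 1.2222
  v = (-11 - (-3)·-1.0000 - (-4)·0.0000) / (-10) = 1.4000
  w = (-2 - (-2)·-1.0000 - (-3)·1.0000) / (6) = -0.1667
Iteration 2:
  u = (7 - (-4)·1.4000 - (-2)·-0.1667) / (9) = 1.3630
  v = (-11 - (-3)·1.2222 - (-4)·-0.1667) / (-10) = 0.8000
  w = (-2 - (-2)·1.2222 - (-3)·1.4000) / (6) = 0.7741
Change: (0.1408, -0.6000, 0.9408) → max |·| = 0.9408

0.9408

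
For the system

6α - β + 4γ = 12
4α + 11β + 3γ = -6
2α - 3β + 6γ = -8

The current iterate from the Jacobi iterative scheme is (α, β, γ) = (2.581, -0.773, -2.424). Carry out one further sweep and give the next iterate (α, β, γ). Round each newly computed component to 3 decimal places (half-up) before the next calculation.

One sweep:
  α = (12 - (-1)·-0.773 - (4)·-2.424) / (6) = 3.487
  β = (-6 - (4)·2.581 - (3)·-2.424) / (11) = -0.823
  γ = (-8 - (2)·2.581 - (-3)·-0.773) / (6) = -2.580

(3.487, -0.823, -2.580)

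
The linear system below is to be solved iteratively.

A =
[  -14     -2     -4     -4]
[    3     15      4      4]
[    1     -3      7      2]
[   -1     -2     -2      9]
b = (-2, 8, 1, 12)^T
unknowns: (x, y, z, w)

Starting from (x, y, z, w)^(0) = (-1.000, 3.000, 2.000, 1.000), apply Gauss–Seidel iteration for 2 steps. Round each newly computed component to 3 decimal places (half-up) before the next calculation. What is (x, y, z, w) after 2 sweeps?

Iteration 1:
  x = (-2 - (-2)·3.000 - (-4)·2.000 - (-4)·1.000) / (-14) = -1.143
  y = (8 - (3)·-1.143 - (4)·2.000 - (4)·1.000) / (15) = -0.038
  z = (1 - (1)·-1.143 - (-3)·-0.038 - (2)·1.000) / (7) = 0.004
  w = (12 - (-1)·-1.143 - (-2)·-0.038 - (-2)·0.004) / (9) = 1.199
Iteration 2:
  x = (-2 - (-2)·-0.038 - (-4)·0.004 - (-4)·1.199) / (-14) = -0.195
  y = (8 - (3)·-0.195 - (4)·0.004 - (4)·1.199) / (15) = 0.252
  z = (1 - (1)·-0.195 - (-3)·0.252 - (2)·1.199) / (7) = -0.064
  w = (12 - (-1)·-0.195 - (-2)·0.252 - (-2)·-0.064) / (9) = 1.353

(-0.195, 0.252, -0.064, 1.353)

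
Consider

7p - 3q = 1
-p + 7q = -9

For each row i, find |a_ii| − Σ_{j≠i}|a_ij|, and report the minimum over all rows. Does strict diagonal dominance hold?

row 1: |7| − (3) = 4
row 2: |7| − (1) = 6
minimum over rows = 4 → strictly diagonally dominant (convergence guaranteed)

4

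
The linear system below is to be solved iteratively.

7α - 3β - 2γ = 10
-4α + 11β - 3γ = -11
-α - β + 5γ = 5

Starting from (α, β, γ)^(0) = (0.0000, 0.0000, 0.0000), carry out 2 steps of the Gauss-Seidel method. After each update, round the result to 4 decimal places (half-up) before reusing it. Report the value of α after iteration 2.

1.5625

Iteration 1:
  α = (10 - (-3)·0.0000 - (-2)·0.0000) / (7) = 1.4286
  β = (-11 - (-4)·1.4286 - (-3)·0.0000) / (11) = -0.4805
  γ = (5 - (-1)·1.4286 - (-1)·-0.4805) / (5) = 1.1896
Iteration 2:
  α = (10 - (-3)·-0.4805 - (-2)·1.1896) / (7) = 1.5625
  β = (-11 - (-4)·1.5625 - (-3)·1.1896) / (11) = -0.1074
  γ = (5 - (-1)·1.5625 - (-1)·-0.1074) / (5) = 1.2910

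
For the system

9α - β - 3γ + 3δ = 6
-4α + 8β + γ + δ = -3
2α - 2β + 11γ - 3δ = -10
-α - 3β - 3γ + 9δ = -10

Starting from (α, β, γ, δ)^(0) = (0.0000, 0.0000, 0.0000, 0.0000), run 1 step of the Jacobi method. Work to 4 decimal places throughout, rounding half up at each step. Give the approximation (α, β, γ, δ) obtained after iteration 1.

Iteration 1:
  α = (6 - (-1)·0.0000 - (-3)·0.0000 - (3)·0.0000) / (9) = 0.6667
  β = (-3 - (-4)·0.0000 - (1)·0.0000 - (1)·0.0000) / (8) = -0.3750
  γ = (-10 - (2)·0.0000 - (-2)·0.0000 - (-3)·0.0000) / (11) = -0.9091
  δ = (-10 - (-1)·0.0000 - (-3)·0.0000 - (-3)·0.0000) / (9) = -1.1111

(0.6667, -0.3750, -0.9091, -1.1111)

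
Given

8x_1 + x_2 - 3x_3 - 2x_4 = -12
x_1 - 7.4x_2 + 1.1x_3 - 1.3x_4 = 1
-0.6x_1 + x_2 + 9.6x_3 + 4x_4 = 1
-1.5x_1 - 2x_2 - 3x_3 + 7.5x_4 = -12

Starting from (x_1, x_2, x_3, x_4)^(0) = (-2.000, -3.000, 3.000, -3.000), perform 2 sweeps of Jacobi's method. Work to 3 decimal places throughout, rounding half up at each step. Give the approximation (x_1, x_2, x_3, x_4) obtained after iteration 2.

(-1.393, 0.274, 0.665, -0.982)

Iteration 1:
  x_1 = (-12 - (1)·-3.000 - (-3)·3.000 - (-2)·-3.000) / (8) = -0.750
  x_2 = (1 - (1)·-2.000 - (1.1)·3.000 - (-1.3)·-3.000) / (-7.4) = 0.568
  x_3 = (1 - (-0.6)·-2.000 - (1)·-3.000 - (4)·-3.000) / (9.6) = 1.542
  x_4 = (-12 - (-1.5)·-2.000 - (-2)·-3.000 - (-3)·3.000) / (7.5) = -1.600
Iteration 2:
  x_1 = (-12 - (1)·0.568 - (-3)·1.542 - (-2)·-1.600) / (8) = -1.393
  x_2 = (1 - (1)·-0.750 - (1.1)·1.542 - (-1.3)·-1.600) / (-7.4) = 0.274
  x_3 = (1 - (-0.6)·-0.750 - (1)·0.568 - (4)·-1.600) / (9.6) = 0.665
  x_4 = (-12 - (-1.5)·-0.750 - (-2)·0.568 - (-3)·1.542) / (7.5) = -0.982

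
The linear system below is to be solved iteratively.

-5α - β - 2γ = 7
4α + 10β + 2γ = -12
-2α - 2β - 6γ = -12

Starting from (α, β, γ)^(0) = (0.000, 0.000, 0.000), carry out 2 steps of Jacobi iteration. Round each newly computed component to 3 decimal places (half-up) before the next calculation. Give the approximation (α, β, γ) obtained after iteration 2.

(-1.960, -1.040, 2.867)

Iteration 1:
  α = (7 - (-1)·0.000 - (-2)·0.000) / (-5) = -1.400
  β = (-12 - (4)·0.000 - (2)·0.000) / (10) = -1.200
  γ = (-12 - (-2)·0.000 - (-2)·0.000) / (-6) = 2.000
Iteration 2:
  α = (7 - (-1)·-1.200 - (-2)·2.000) / (-5) = -1.960
  β = (-12 - (4)·-1.400 - (2)·2.000) / (10) = -1.040
  γ = (-12 - (-2)·-1.400 - (-2)·-1.200) / (-6) = 2.867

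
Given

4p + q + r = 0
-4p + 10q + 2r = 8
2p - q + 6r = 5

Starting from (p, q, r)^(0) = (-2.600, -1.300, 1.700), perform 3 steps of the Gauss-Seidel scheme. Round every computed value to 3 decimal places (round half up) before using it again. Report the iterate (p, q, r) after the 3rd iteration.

(-0.376, 0.444, 1.033)

Iteration 1:
  p = (0 - (1)·-1.300 - (1)·1.700) / (4) = -0.100
  q = (8 - (-4)·-0.100 - (2)·1.700) / (10) = 0.420
  r = (5 - (2)·-0.100 - (-1)·0.420) / (6) = 0.937
Iteration 2:
  p = (0 - (1)·0.420 - (1)·0.937) / (4) = -0.339
  q = (8 - (-4)·-0.339 - (2)·0.937) / (10) = 0.477
  r = (5 - (2)·-0.339 - (-1)·0.477) / (6) = 1.026
Iteration 3:
  p = (0 - (1)·0.477 - (1)·1.026) / (4) = -0.376
  q = (8 - (-4)·-0.376 - (2)·1.026) / (10) = 0.444
  r = (5 - (2)·-0.376 - (-1)·0.444) / (6) = 1.033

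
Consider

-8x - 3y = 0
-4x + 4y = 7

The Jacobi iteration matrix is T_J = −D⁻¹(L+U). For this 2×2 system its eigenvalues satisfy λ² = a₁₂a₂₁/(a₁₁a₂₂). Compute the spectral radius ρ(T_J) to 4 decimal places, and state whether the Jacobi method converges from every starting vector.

a₁₂a₂₁/(a₁₁a₂₂) = (-3)·(-4) / ((-8)·(4)) = -0.375000
ρ = √|-0.375000| = √0.375000 = 0.6124
ρ < 1, so Jacobi converges

0.6124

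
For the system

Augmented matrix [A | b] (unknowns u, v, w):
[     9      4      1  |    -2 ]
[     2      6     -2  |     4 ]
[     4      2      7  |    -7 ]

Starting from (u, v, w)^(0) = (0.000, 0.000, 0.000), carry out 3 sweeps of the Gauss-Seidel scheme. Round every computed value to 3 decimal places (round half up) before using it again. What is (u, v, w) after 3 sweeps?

Iteration 1:
  u = (-2 - (4)·0.000 - (1)·0.000) / (9) = -0.222
  v = (4 - (2)·-0.222 - (-2)·0.000) / (6) = 0.741
  w = (-7 - (4)·-0.222 - (2)·0.741) / (7) = -1.085
Iteration 2:
  u = (-2 - (4)·0.741 - (1)·-1.085) / (9) = -0.431
  v = (4 - (2)·-0.431 - (-2)·-1.085) / (6) = 0.449
  w = (-7 - (4)·-0.431 - (2)·0.449) / (7) = -0.882
Iteration 3:
  u = (-2 - (4)·0.449 - (1)·-0.882) / (9) = -0.324
  v = (4 - (2)·-0.324 - (-2)·-0.882) / (6) = 0.481
  w = (-7 - (4)·-0.324 - (2)·0.481) / (7) = -0.952

(-0.324, 0.481, -0.952)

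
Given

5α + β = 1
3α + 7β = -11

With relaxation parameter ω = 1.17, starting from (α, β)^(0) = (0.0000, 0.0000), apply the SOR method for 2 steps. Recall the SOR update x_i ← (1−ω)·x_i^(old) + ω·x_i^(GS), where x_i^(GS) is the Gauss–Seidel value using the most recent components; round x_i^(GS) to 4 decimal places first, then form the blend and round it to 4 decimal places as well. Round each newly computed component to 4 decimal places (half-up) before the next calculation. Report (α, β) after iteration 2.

(0.6519, -1.8329)

Iteration 1:
  α: GS value = (1 - (1)·0.0000) / (5) = 0.2000;  α ← (1−ω)·0.0000 + ω·0.2000 = 0.2340
  β: GS value = (-11 - (3)·0.2340) / (7) = -1.6717;  β ← (1−ω)·0.0000 + ω·-1.6717 = -1.9559
Iteration 2:
  α: GS value = (1 - (1)·-1.9559) / (5) = 0.5912;  α ← (1−ω)·0.2340 + ω·0.5912 = 0.6519
  β: GS value = (-11 - (3)·0.6519) / (7) = -1.8508;  β ← (1−ω)·-1.9559 + ω·-1.8508 = -1.8329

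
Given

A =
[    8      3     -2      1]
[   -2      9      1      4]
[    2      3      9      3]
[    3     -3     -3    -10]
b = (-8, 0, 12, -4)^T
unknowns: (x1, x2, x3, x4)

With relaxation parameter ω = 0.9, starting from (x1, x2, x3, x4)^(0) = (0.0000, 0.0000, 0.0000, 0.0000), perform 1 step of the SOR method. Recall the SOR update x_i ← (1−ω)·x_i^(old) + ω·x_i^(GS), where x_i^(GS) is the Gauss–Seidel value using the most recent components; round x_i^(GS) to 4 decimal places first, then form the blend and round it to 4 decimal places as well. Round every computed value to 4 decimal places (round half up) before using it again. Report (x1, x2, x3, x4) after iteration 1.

Iteration 1:
  x1: GS value = (-8 - (3)·0.0000 - (-2)·0.0000 - (1)·0.0000) / (8) = -1.0000;  x1 ← (1−ω)·0.0000 + ω·-1.0000 = -0.9000
  x2: GS value = (0 - (-2)·-0.9000 - (1)·0.0000 - (4)·0.0000) / (9) = -0.2000;  x2 ← (1−ω)·0.0000 + ω·-0.2000 = -0.1800
  x3: GS value = (12 - (2)·-0.9000 - (3)·-0.1800 - (3)·0.0000) / (9) = 1.5933;  x3 ← (1−ω)·0.0000 + ω·1.5933 = 1.4340
  x4: GS value = (-4 - (3)·-0.9000 - (-3)·-0.1800 - (-3)·1.4340) / (-10) = -0.2462;  x4 ← (1−ω)·0.0000 + ω·-0.2462 = -0.2216

(-0.9000, -0.1800, 1.4340, -0.2216)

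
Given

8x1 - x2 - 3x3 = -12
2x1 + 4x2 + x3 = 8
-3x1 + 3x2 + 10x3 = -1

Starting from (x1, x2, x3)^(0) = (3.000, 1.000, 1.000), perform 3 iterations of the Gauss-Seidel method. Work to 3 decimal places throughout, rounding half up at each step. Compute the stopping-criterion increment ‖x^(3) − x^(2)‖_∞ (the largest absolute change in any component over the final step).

Iteration 1:
  x1 = (-12 - (-1)·1.000 - (-3)·1.000) / (8) = -1.000
  x2 = (8 - (2)·-1.000 - (1)·1.000) / (4) = 2.250
  x3 = (-1 - (-3)·-1.000 - (3)·2.250) / (10) = -1.075
Iteration 2:
  x1 = (-12 - (-1)·2.250 - (-3)·-1.075) / (8) = -1.622
  x2 = (8 - (2)·-1.622 - (1)·-1.075) / (4) = 3.080
  x3 = (-1 - (-3)·-1.622 - (3)·3.080) / (10) = -1.511
Iteration 3:
  x1 = (-12 - (-1)·3.080 - (-3)·-1.511) / (8) = -1.682
  x2 = (8 - (2)·-1.682 - (1)·-1.511) / (4) = 3.219
  x3 = (-1 - (-3)·-1.682 - (3)·3.219) / (10) = -1.570
Change: (-0.060, 0.139, -0.059) → max |·| = 0.139

0.139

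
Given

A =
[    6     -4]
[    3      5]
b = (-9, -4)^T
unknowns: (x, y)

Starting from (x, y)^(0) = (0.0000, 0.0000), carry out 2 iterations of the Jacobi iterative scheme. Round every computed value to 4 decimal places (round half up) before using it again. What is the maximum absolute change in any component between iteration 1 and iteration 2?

Iteration 1:
  x = (-9 - (-4)·0.0000) / (6) = -1.5000
  y = (-4 - (3)·0.0000) / (5) = -0.8000
Iteration 2:
  x = (-9 - (-4)·-0.8000) / (6) = -2.0333
  y = (-4 - (3)·-1.5000) / (5) = 0.1000
Change: (-0.5333, 0.9000) → max |·| = 0.9000

0.9000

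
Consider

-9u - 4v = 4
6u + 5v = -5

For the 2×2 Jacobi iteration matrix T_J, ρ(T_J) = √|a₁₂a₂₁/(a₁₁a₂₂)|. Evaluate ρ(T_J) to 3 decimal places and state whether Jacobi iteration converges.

0.730

a₁₂a₂₁/(a₁₁a₂₂) = (-4)·(6) / ((-9)·(5)) = 0.533333
ρ = √|0.533333| = √0.533333 = 0.730
ρ < 1, so Jacobi converges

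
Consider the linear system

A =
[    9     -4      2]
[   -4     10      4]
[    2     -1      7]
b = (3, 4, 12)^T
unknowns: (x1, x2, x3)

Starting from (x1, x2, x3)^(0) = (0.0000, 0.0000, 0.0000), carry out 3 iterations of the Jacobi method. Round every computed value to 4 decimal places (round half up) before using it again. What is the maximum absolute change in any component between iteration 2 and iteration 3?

0.2371

Iteration 1:
  x1 = (3 - (-4)·0.0000 - (2)·0.0000) / (9) = 0.3333
  x2 = (4 - (-4)·0.0000 - (4)·0.0000) / (10) = 0.4000
  x3 = (12 - (2)·0.0000 - (-1)·0.0000) / (7) = 1.7143
Iteration 2:
  x1 = (3 - (-4)·0.4000 - (2)·1.7143) / (9) = 0.1302
  x2 = (4 - (-4)·0.3333 - (4)·1.7143) / (10) = -0.1524
  x3 = (12 - (2)·0.3333 - (-1)·0.4000) / (7) = 1.6762
Iteration 3:
  x1 = (3 - (-4)·-0.1524 - (2)·1.6762) / (9) = -0.1069
  x2 = (4 - (-4)·0.1302 - (4)·1.6762) / (10) = -0.2184
  x3 = (12 - (2)·0.1302 - (-1)·-0.1524) / (7) = 1.6553
Change: (-0.2371, -0.0660, -0.0209) → max |·| = 0.2371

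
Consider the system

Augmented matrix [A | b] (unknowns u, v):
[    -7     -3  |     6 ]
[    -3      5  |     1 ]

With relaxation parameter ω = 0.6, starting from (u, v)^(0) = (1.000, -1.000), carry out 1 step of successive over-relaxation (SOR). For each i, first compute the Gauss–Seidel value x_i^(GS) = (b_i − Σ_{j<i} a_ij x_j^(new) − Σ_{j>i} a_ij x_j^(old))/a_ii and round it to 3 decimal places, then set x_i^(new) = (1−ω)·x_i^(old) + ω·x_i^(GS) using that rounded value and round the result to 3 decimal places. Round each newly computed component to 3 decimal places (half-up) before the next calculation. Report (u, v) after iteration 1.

(0.143, -0.228)

Iteration 1:
  u: GS value = (6 - (-3)·-1.000) / (-7) = -0.429;  u ← (1−ω)·1.000 + ω·-0.429 = 0.143
  v: GS value = (1 - (-3)·0.143) / (5) = 0.286;  v ← (1−ω)·-1.000 + ω·0.286 = -0.228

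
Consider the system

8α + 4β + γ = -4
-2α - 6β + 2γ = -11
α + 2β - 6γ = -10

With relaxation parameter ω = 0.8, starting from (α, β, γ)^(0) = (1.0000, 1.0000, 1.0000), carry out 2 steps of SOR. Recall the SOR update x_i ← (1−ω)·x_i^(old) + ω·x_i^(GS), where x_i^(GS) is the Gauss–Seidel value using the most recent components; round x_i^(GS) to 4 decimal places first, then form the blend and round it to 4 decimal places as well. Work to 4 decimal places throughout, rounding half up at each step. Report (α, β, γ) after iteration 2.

(-1.5886, 2.8490, 2.2824)

Iteration 1:
  α: GS value = (-4 - (4)·1.0000 - (1)·1.0000) / (8) = -1.1250;  α ← (1−ω)·1.0000 + ω·-1.1250 = -0.7000
  β: GS value = (-11 - (-2)·-0.7000 - (2)·1.0000) / (-6) = 2.4000;  β ← (1−ω)·1.0000 + ω·2.4000 = 2.1200
  γ: GS value = (-10 - (1)·-0.7000 - (2)·2.1200) / (-6) = 2.2567;  γ ← (1−ω)·1.0000 + ω·2.2567 = 2.0054
Iteration 2:
  α: GS value = (-4 - (4)·2.1200 - (1)·2.0054) / (8) = -1.8107;  α ← (1−ω)·-0.7000 + ω·-1.8107 = -1.5886
  β: GS value = (-11 - (-2)·-1.5886 - (2)·2.0054) / (-6) = 3.0313;  β ← (1−ω)·2.1200 + ω·3.0313 = 2.8490
  γ: GS value = (-10 - (1)·-1.5886 - (2)·2.8490) / (-6) = 2.3516;  γ ← (1−ω)·2.0054 + ω·2.3516 = 2.2824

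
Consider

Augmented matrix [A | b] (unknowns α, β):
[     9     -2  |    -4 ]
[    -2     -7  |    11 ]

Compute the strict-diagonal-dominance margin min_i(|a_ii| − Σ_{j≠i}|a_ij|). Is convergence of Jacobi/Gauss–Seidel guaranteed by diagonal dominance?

row 1: |9| − (2) = 7
row 2: |-7| − (2) = 5
minimum over rows = 5 → strictly diagonally dominant (convergence guaranteed)

5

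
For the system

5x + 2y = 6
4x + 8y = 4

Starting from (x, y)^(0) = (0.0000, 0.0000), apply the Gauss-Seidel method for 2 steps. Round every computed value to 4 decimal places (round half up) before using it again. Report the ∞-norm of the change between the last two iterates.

Iteration 1:
  x = (6 - (2)·0.0000) / (5) = 1.2000
  y = (4 - (4)·1.2000) / (8) = -0.1000
Iteration 2:
  x = (6 - (2)·-0.1000) / (5) = 1.2400
  y = (4 - (4)·1.2400) / (8) = -0.1200
Change: (0.0400, -0.0200) → max |·| = 0.0400

0.0400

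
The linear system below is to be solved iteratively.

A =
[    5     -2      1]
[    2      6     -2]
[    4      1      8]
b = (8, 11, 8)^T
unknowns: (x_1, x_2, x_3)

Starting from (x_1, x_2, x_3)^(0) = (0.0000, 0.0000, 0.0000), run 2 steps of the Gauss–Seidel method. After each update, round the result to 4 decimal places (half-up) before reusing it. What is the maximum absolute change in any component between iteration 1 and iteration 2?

0.5125

Iteration 1:
  x_1 = (8 - (-2)·0.0000 - (1)·0.0000) / (5) = 1.6000
  x_2 = (11 - (2)·1.6000 - (-2)·0.0000) / (6) = 1.3000
  x_3 = (8 - (4)·1.6000 - (1)·1.3000) / (8) = 0.0375
Iteration 2:
  x_1 = (8 - (-2)·1.3000 - (1)·0.0375) / (5) = 2.1125
  x_2 = (11 - (2)·2.1125 - (-2)·0.0375) / (6) = 1.1417
  x_3 = (8 - (4)·2.1125 - (1)·1.1417) / (8) = -0.1990
Change: (0.5125, -0.1583, -0.2365) → max |·| = 0.5125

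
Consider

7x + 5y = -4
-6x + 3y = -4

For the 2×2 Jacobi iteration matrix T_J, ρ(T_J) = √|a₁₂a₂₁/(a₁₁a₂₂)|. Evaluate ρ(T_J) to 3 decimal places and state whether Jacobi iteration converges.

a₁₂a₂₁/(a₁₁a₂₂) = (5)·(-6) / ((7)·(3)) = -1.428571
ρ = √|-1.428571| = √1.428571 = 1.195
ρ > 1, so Jacobi diverges

1.195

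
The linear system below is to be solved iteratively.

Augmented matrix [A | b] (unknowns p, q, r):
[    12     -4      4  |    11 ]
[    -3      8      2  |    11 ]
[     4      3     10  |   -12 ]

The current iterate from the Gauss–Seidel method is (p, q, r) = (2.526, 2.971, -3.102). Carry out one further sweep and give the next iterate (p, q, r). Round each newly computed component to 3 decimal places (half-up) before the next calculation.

One sweep:
  p = (11 - (-4)·2.971 - (4)·-3.102) / (12) = 2.941
  q = (11 - (-3)·2.941 - (2)·-3.102) / (8) = 3.253
  r = (-12 - (4)·2.941 - (3)·3.253) / (10) = -3.352

(2.941, 3.253, -3.352)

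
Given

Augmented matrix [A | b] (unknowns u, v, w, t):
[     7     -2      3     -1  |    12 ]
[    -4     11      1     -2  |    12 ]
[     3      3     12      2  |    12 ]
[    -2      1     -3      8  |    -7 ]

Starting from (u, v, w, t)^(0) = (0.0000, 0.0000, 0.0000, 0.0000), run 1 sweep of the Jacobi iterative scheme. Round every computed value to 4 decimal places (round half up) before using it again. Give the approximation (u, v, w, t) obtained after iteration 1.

(1.7143, 1.0909, 1.0000, -0.8750)

Iteration 1:
  u = (12 - (-2)·0.0000 - (3)·0.0000 - (-1)·0.0000) / (7) = 1.7143
  v = (12 - (-4)·0.0000 - (1)·0.0000 - (-2)·0.0000) / (11) = 1.0909
  w = (12 - (3)·0.0000 - (3)·0.0000 - (2)·0.0000) / (12) = 1.0000
  t = (-7 - (-2)·0.0000 - (1)·0.0000 - (-3)·0.0000) / (8) = -0.8750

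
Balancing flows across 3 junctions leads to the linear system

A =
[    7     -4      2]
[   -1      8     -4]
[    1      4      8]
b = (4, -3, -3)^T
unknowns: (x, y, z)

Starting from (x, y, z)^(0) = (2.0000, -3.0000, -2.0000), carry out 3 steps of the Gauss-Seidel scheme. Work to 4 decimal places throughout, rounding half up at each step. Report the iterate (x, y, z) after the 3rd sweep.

(0.5137, -0.4218, -0.2283)

Iteration 1:
  x = (4 - (-4)·-3.0000 - (2)·-2.0000) / (7) = -0.5714
  y = (-3 - (-1)·-0.5714 - (-4)·-2.0000) / (8) = -1.4464
  z = (-3 - (1)·-0.5714 - (4)·-1.4464) / (8) = 0.4196
Iteration 2:
  x = (4 - (-4)·-1.4464 - (2)·0.4196) / (7) = -0.3750
  y = (-3 - (-1)·-0.3750 - (-4)·0.4196) / (8) = -0.2121
  z = (-3 - (1)·-0.3750 - (4)·-0.2121) / (8) = -0.2221
Iteration 3:
  x = (4 - (-4)·-0.2121 - (2)·-0.2221) / (7) = 0.5137
  y = (-3 - (-1)·0.5137 - (-4)·-0.2221) / (8) = -0.4218
  z = (-3 - (1)·0.5137 - (4)·-0.4218) / (8) = -0.2283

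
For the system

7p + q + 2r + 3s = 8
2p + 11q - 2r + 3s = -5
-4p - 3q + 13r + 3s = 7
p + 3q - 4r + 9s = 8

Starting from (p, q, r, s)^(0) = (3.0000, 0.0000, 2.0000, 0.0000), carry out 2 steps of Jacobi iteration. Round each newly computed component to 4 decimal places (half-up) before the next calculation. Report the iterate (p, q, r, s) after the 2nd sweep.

Iteration 1:
  p = (8 - (1)·0.0000 - (2)·2.0000 - (3)·0.0000) / (7) = 0.5714
  q = (-5 - (2)·3.0000 - (-2)·2.0000 - (3)·0.0000) / (11) = -0.6364
  r = (7 - (-4)·3.0000 - (-3)·0.0000 - (3)·0.0000) / (13) = 1.4615
  s = (8 - (1)·3.0000 - (3)·0.0000 - (-4)·2.0000) / (9) = 1.4444
Iteration 2:
  p = (8 - (1)·-0.6364 - (2)·1.4615 - (3)·1.4444) / (7) = 0.1972
  q = (-5 - (2)·0.5714 - (-2)·1.4615 - (3)·1.4444) / (11) = -0.6866
  r = (7 - (-4)·0.5714 - (-3)·-0.6364 - (3)·1.4444) / (13) = 0.2341
  s = (8 - (1)·0.5714 - (3)·-0.6364 - (-4)·1.4615) / (9) = 1.6871

(0.1972, -0.6866, 0.2341, 1.6871)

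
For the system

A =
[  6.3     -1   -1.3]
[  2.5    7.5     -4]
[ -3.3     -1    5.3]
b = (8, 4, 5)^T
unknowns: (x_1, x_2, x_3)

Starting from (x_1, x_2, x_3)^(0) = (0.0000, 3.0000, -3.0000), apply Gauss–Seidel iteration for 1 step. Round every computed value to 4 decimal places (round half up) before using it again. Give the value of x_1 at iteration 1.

1.1270

Iteration 1:
  x_1 = (8 - (-1)·3.0000 - (-1.3)·-3.0000) / (6.3) = 1.1270
  x_2 = (4 - (2.5)·1.1270 - (-4)·-3.0000) / (7.5) = -1.4423
  x_3 = (5 - (-3.3)·1.1270 - (-1)·-1.4423) / (5.3) = 1.3730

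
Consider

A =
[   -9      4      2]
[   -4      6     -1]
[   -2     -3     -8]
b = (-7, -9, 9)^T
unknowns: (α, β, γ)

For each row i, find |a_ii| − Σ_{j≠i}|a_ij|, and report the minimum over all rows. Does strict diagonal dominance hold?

row 1: |-9| − (4+2) = 3
row 2: |6| − (4+1) = 1
row 3: |-8| − (2+3) = 3
minimum over rows = 1 → strictly diagonally dominant (convergence guaranteed)

1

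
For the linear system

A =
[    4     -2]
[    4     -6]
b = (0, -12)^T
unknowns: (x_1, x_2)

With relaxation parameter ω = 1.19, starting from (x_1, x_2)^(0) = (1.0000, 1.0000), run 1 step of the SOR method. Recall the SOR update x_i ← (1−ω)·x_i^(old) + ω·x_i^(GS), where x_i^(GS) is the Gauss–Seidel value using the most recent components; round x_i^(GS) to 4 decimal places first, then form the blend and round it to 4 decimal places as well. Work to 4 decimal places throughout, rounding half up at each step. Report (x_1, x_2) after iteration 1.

(0.4050, 2.5113)

Iteration 1:
  x_1: GS value = (0 - (-2)·1.0000) / (4) = 0.5000;  x_1 ← (1−ω)·1.0000 + ω·0.5000 = 0.4050
  x_2: GS value = (-12 - (4)·0.4050) / (-6) = 2.2700;  x_2 ← (1−ω)·1.0000 + ω·2.2700 = 2.5113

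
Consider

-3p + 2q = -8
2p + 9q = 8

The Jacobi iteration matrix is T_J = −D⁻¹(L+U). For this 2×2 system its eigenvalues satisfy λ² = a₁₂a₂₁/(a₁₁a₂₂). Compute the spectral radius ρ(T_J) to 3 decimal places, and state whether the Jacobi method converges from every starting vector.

a₁₂a₂₁/(a₁₁a₂₂) = (2)·(2) / ((-3)·(9)) = -0.148148
ρ = √|-0.148148| = √0.148148 = 0.385
ρ < 1, so Jacobi converges

0.385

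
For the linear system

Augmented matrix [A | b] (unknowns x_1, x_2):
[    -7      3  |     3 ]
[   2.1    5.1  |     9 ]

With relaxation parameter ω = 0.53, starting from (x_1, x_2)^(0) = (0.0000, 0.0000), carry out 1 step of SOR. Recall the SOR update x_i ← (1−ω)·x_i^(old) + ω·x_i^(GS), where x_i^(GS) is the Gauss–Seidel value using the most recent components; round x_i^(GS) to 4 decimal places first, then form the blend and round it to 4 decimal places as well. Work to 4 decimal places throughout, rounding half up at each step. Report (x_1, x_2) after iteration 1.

(-0.2272, 0.9849)

Iteration 1:
  x_1: GS value = (3 - (3)·0.0000) / (-7) = -0.4286;  x_1 ← (1−ω)·0.0000 + ω·-0.4286 = -0.2272
  x_2: GS value = (9 - (2.1)·-0.2272) / (5.1) = 1.8583;  x_2 ← (1−ω)·0.0000 + ω·1.8583 = 0.9849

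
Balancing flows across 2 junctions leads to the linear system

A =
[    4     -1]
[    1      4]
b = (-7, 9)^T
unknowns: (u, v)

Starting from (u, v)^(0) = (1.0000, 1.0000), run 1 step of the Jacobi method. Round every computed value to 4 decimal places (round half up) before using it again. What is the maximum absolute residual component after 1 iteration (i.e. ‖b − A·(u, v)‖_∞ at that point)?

Iteration 1:
  u = (-7 - (-1)·1.0000) / (4) = -1.5000
  v = (9 - (1)·1.0000) / (4) = 2.0000
Residual b − A·x = (1.0000, 2.5000); ∞-norm = 2.5000

2.5000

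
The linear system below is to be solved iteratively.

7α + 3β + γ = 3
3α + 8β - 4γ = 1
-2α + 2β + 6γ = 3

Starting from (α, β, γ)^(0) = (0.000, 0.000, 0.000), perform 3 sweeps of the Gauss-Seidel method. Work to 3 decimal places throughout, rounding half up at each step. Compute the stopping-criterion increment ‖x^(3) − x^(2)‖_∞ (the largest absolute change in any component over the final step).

Iteration 1:
  α = (3 - (3)·0.000 - (1)·0.000) / (7) = 0.429
  β = (1 - (3)·0.429 - (-4)·0.000) / (8) = -0.036
  γ = (3 - (-2)·0.429 - (2)·-0.036) / (6) = 0.655
Iteration 2:
  α = (3 - (3)·-0.036 - (1)·0.655) / (7) = 0.350
  β = (1 - (3)·0.350 - (-4)·0.655) / (8) = 0.321
  γ = (3 - (-2)·0.350 - (2)·0.321) / (6) = 0.510
Iteration 3:
  α = (3 - (3)·0.321 - (1)·0.510) / (7) = 0.218
  β = (1 - (3)·0.218 - (-4)·0.510) / (8) = 0.298
  γ = (3 - (-2)·0.218 - (2)·0.298) / (6) = 0.473
Change: (-0.132, -0.023, -0.037) → max |·| = 0.132

0.132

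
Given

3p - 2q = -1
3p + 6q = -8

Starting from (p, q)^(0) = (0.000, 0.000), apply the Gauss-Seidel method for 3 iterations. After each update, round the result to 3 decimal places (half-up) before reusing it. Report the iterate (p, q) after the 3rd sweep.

(-0.852, -0.907)

Iteration 1:
  p = (-1 - (-2)·0.000) / (3) = -0.333
  q = (-8 - (3)·-0.333) / (6) = -1.167
Iteration 2:
  p = (-1 - (-2)·-1.167) / (3) = -1.111
  q = (-8 - (3)·-1.111) / (6) = -0.778
Iteration 3:
  p = (-1 - (-2)·-0.778) / (3) = -0.852
  q = (-8 - (3)·-0.852) / (6) = -0.907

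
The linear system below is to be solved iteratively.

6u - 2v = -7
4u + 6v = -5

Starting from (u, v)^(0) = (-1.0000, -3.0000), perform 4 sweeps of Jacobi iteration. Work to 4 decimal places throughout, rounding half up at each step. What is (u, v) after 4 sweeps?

Iteration 1:
  u = (-7 - (-2)·-3.0000) / (6) = -2.1667
  v = (-5 - (4)·-1.0000) / (6) = -0.1667
Iteration 2:
  u = (-7 - (-2)·-0.1667) / (6) = -1.2222
  v = (-5 - (4)·-2.1667) / (6) = 0.6111
Iteration 3:
  u = (-7 - (-2)·0.6111) / (6) = -0.9630
  v = (-5 - (4)·-1.2222) / (6) = -0.0185
Iteration 4:
  u = (-7 - (-2)·-0.0185) / (6) = -1.1728
  v = (-5 - (4)·-0.9630) / (6) = -0.1913

(-1.1728, -0.1913)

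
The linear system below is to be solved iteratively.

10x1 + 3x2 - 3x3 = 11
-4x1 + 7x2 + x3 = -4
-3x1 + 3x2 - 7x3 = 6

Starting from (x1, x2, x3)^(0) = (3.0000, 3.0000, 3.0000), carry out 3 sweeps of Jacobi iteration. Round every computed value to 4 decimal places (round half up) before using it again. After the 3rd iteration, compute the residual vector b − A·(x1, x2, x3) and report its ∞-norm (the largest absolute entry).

Iteration 1:
  x1 = (11 - (3)·3.0000 - (-3)·3.0000) / (10) = 1.1000
  x2 = (-4 - (-4)·3.0000 - (1)·3.0000) / (7) = 0.7143
  x3 = (6 - (-3)·3.0000 - (3)·3.0000) / (-7) = -0.8571
Iteration 2:
  x1 = (11 - (3)·0.7143 - (-3)·-0.8571) / (10) = 0.6286
  x2 = (-4 - (-4)·1.1000 - (1)·-0.8571) / (7) = 0.1796
  x3 = (6 - (-3)·1.1000 - (3)·0.7143) / (-7) = -1.0224
Iteration 3:
  x1 = (11 - (3)·0.1796 - (-3)·-1.0224) / (10) = 0.7394
  x2 = (-4 - (-4)·0.6286 - (1)·-1.0224) / (7) = -0.0662
  x3 = (6 - (-3)·0.6286 - (3)·0.1796) / (-7) = -1.0496
Residual b − A·x = (0.6558, 0.4706, 1.0696); ∞-norm = 1.0696

1.0696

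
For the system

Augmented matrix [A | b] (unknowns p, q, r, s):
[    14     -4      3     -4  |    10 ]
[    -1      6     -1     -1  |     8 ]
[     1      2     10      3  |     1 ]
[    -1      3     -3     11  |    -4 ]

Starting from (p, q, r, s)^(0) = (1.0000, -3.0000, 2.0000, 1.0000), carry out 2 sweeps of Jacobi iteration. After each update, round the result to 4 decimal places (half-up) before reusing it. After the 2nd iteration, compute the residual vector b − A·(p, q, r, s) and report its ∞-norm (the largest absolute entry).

Iteration 1:
  p = (10 - (-4)·-3.0000 - (3)·2.0000 - (-4)·1.0000) / (14) = -0.2857
  q = (8 - (-1)·1.0000 - (-1)·2.0000 - (-1)·1.0000) / (6) = 2.0000
  r = (1 - (1)·1.0000 - (2)·-3.0000 - (3)·1.0000) / (10) = 0.3000
  s = (-4 - (-1)·1.0000 - (3)·-3.0000 - (-3)·2.0000) / (11) = 1.0909
Iteration 2:
  p = (10 - (-4)·2.0000 - (3)·0.3000 - (-4)·1.0909) / (14) = 1.5331
  q = (8 - (-1)·-0.2857 - (-1)·0.3000 - (-1)·1.0909) / (6) = 1.5175
  r = (1 - (1)·-0.2857 - (2)·2.0000 - (3)·1.0909) / (10) = -0.5987
  s = (-4 - (-1)·-0.2857 - (3)·2.0000 - (-3)·0.3000) / (11) = -0.8532
Residual b − A·x = (-7.0101, -1.0238, 4.9785, 0.5697); ∞-norm = 7.0101

7.0101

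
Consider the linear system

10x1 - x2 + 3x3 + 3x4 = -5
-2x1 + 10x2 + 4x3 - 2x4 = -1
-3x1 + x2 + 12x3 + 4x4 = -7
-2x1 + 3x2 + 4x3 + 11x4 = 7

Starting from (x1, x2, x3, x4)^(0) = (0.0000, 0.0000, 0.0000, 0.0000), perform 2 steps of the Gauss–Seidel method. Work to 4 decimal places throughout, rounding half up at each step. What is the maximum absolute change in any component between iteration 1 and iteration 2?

0.4334

Iteration 1:
  x1 = (-5 - (-1)·0.0000 - (3)·0.0000 - (3)·0.0000) / (10) = -0.5000
  x2 = (-1 - (-2)·-0.5000 - (4)·0.0000 - (-2)·0.0000) / (10) = -0.2000
  x3 = (-7 - (-3)·-0.5000 - (1)·-0.2000 - (4)·0.0000) / (12) = -0.6917
  x4 = (7 - (-2)·-0.5000 - (3)·-0.2000 - (4)·-0.6917) / (11) = 0.8515
Iteration 2:
  x1 = (-5 - (-1)·-0.2000 - (3)·-0.6917 - (3)·0.8515) / (10) = -0.5679
  x2 = (-1 - (-2)·-0.5679 - (4)·-0.6917 - (-2)·0.8515) / (10) = 0.2334
  x3 = (-7 - (-3)·-0.5679 - (1)·0.2334 - (4)·0.8515) / (12) = -1.0286
  x4 = (7 - (-2)·-0.5679 - (3)·0.2334 - (4)·-1.0286) / (11) = 0.8435
Change: (-0.0679, 0.4334, -0.3369, -0.0080) → max |·| = 0.4334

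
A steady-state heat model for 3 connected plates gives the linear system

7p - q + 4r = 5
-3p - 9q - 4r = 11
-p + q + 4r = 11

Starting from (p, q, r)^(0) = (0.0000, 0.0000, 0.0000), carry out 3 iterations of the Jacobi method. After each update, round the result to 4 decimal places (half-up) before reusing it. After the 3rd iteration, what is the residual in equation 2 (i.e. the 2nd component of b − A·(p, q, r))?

Iteration 1:
  p = (5 - (-1)·0.0000 - (4)·0.0000) / (7) = 0.7143
  q = (11 - (-3)·0.0000 - (-4)·0.0000) / (-9) = -1.2222
  r = (11 - (-1)·0.0000 - (1)·0.0000) / (4) = 2.7500
Iteration 2:
  p = (5 - (-1)·-1.2222 - (4)·2.7500) / (7) = -1.0317
  q = (11 - (-3)·0.7143 - (-4)·2.7500) / (-9) = -2.6825
  r = (11 - (-1)·0.7143 - (1)·-1.2222) / (4) = 3.2341
Iteration 3:
  p = (5 - (-1)·-2.6825 - (4)·3.2341) / (7) = -1.5170
  q = (11 - (-3)·-1.0317 - (-4)·3.2341) / (-9) = -2.3157
  r = (11 - (-1)·-1.0317 - (1)·-2.6825) / (4) = 3.1627
Residual b − A·x = (0.6525, -1.7415, -0.8521)

-1.7415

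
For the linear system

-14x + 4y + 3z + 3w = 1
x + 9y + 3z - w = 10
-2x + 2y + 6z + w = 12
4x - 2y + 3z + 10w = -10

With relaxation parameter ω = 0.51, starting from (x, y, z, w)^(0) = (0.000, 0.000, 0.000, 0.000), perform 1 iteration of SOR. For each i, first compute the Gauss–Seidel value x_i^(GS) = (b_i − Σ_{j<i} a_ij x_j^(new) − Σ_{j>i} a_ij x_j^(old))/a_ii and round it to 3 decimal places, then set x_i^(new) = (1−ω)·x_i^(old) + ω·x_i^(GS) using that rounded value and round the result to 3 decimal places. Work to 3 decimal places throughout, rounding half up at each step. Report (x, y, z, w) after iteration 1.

(-0.036, 0.569, 0.917, -0.585)

Iteration 1:
  x: GS value = (1 - (4)·0.000 - (3)·0.000 - (3)·0.000) / (-14) = -0.071;  x ← (1−ω)·0.000 + ω·-0.071 = -0.036
  y: GS value = (10 - (1)·-0.036 - (3)·0.000 - (-1)·0.000) / (9) = 1.115;  y ← (1−ω)·0.000 + ω·1.115 = 0.569
  z: GS value = (12 - (-2)·-0.036 - (2)·0.569 - (1)·0.000) / (6) = 1.798;  z ← (1−ω)·0.000 + ω·1.798 = 0.917
  w: GS value = (-10 - (4)·-0.036 - (-2)·0.569 - (3)·0.917) / (10) = -1.147;  w ← (1−ω)·0.000 + ω·-1.147 = -0.585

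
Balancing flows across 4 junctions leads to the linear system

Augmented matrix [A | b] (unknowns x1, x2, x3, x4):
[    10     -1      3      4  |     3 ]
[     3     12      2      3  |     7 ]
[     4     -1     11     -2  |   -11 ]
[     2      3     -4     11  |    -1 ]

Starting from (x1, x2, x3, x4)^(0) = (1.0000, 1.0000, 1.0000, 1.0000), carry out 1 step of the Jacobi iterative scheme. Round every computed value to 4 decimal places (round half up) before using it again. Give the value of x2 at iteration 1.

-0.0833

Iteration 1:
  x1 = (3 - (-1)·1.0000 - (3)·1.0000 - (4)·1.0000) / (10) = -0.3000
  x2 = (7 - (3)·1.0000 - (2)·1.0000 - (3)·1.0000) / (12) = -0.0833
  x3 = (-11 - (4)·1.0000 - (-1)·1.0000 - (-2)·1.0000) / (11) = -1.0909
  x4 = (-1 - (2)·1.0000 - (3)·1.0000 - (-4)·1.0000) / (11) = -0.1818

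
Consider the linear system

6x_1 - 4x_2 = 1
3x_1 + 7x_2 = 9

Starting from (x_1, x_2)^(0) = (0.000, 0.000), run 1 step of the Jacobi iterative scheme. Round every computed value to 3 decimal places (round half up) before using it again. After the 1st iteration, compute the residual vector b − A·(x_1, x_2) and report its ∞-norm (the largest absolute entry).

5.142

Iteration 1:
  x_1 = (1 - (-4)·0.000) / (6) = 0.167
  x_2 = (9 - (3)·0.000) / (7) = 1.286
Residual b − A·x = (5.142, -0.503); ∞-norm = 5.142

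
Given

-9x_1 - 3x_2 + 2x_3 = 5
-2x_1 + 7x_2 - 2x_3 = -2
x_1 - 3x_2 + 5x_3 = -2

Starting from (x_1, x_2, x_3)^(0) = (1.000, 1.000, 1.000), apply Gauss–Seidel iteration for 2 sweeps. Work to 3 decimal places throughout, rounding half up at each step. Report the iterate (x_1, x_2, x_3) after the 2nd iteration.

Iteration 1:
  x_1 = (5 - (-3)·1.000 - (2)·1.000) / (-9) = -0.667
  x_2 = (-2 - (-2)·-0.667 - (-2)·1.000) / (7) = -0.191
  x_3 = (-2 - (1)·-0.667 - (-3)·-0.191) / (5) = -0.381
Iteration 2:
  x_1 = (5 - (-3)·-0.191 - (2)·-0.381) / (-9) = -0.577
  x_2 = (-2 - (-2)·-0.577 - (-2)·-0.381) / (7) = -0.559
  x_3 = (-2 - (1)·-0.577 - (-3)·-0.559) / (5) = -0.620

(-0.577, -0.559, -0.620)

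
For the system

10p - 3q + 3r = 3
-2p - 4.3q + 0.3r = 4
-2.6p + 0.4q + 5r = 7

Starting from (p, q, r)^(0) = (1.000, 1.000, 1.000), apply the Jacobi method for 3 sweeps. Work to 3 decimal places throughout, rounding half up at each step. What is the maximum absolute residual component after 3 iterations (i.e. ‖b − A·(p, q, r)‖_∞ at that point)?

Iteration 1:
  p = (3 - (-3)·1.000 - (3)·1.000) / (10) = 0.300
  q = (4 - (-2)·1.000 - (0.3)·1.000) / (-4.3) = -1.326
  r = (7 - (-2.6)·1.000 - (0.4)·1.000) / (5) = 1.840
Iteration 2:
  p = (3 - (-3)·-1.326 - (3)·1.840) / (10) = -0.650
  q = (4 - (-2)·0.300 - (0.3)·1.840) / (-4.3) = -0.941
  r = (7 - (-2.6)·0.300 - (0.4)·-1.326) / (5) = 1.662
Iteration 3:
  p = (3 - (-3)·-0.941 - (3)·1.662) / (10) = -0.481
  q = (4 - (-2)·-0.650 - (0.3)·1.662) / (-4.3) = -0.512
  r = (7 - (-2.6)·-0.650 - (0.4)·-0.941) / (5) = 1.137
Residual b − A·x = (2.863, 0.495, 0.269); ∞-norm = 2.863

2.863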